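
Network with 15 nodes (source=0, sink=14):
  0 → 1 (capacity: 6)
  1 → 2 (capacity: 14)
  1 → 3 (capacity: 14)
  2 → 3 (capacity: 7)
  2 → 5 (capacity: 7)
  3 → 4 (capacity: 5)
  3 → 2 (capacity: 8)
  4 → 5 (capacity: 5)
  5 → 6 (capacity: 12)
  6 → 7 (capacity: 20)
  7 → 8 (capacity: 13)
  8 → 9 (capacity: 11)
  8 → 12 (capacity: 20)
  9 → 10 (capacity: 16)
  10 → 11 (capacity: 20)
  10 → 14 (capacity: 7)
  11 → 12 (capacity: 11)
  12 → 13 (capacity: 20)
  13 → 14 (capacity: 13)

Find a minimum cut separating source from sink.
Min cut value = 6, edges: (0,1)

Min cut value: 6
Partition: S = [0], T = [1, 2, 3, 4, 5, 6, 7, 8, 9, 10, 11, 12, 13, 14]
Cut edges: (0,1)

By max-flow min-cut theorem, max flow = min cut = 6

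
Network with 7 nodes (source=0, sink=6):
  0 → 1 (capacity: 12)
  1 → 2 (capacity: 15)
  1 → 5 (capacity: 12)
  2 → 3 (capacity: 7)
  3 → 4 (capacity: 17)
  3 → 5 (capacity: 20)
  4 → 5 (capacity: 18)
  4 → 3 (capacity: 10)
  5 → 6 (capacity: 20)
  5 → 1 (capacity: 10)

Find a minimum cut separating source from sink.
Min cut value = 12, edges: (0,1)

Min cut value: 12
Partition: S = [0], T = [1, 2, 3, 4, 5, 6]
Cut edges: (0,1)

By max-flow min-cut theorem, max flow = min cut = 12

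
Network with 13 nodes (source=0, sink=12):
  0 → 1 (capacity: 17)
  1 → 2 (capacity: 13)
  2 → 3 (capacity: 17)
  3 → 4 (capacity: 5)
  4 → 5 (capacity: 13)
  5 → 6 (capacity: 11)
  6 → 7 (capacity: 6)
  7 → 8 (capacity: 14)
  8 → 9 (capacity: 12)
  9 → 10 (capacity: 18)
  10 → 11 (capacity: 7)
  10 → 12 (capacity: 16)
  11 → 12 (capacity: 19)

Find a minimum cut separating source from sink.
Min cut value = 5, edges: (3,4)

Min cut value: 5
Partition: S = [0, 1, 2, 3], T = [4, 5, 6, 7, 8, 9, 10, 11, 12]
Cut edges: (3,4)

By max-flow min-cut theorem, max flow = min cut = 5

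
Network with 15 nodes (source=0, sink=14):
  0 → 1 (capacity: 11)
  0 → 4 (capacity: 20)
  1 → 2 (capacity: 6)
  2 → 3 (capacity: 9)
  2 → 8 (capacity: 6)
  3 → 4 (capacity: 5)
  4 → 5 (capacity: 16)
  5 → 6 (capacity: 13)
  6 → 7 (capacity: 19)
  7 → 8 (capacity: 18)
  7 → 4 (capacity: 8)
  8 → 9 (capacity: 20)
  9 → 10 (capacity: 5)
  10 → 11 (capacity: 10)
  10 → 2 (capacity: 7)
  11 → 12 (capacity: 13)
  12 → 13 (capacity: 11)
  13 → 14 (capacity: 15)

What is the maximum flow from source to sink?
Maximum flow = 5

Max flow: 5

Flow assignment:
  0 → 4: 5/20
  4 → 5: 13/16
  5 → 6: 13/13
  6 → 7: 13/19
  7 → 8: 5/18
  7 → 4: 8/8
  8 → 9: 5/20
  9 → 10: 5/5
  10 → 11: 5/10
  11 → 12: 5/13
  12 → 13: 5/11
  13 → 14: 5/15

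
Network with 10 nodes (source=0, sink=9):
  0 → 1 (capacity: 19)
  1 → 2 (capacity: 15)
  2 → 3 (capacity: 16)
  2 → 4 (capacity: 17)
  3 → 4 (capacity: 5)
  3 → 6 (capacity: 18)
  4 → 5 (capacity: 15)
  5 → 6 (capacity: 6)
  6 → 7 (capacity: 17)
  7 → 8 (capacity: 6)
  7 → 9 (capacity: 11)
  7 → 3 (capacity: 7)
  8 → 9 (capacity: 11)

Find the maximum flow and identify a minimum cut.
Max flow = 15, Min cut edges: (1,2)

Maximum flow: 15
Minimum cut: (1,2)
Partition: S = [0, 1], T = [2, 3, 4, 5, 6, 7, 8, 9]

Max-flow min-cut theorem verified: both equal 15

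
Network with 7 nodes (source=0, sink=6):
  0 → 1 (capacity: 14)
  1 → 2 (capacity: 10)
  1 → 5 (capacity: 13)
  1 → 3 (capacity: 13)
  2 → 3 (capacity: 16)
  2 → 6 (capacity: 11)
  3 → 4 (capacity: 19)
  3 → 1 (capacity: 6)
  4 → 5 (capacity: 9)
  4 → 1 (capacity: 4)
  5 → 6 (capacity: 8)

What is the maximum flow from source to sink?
Maximum flow = 14

Max flow: 14

Flow assignment:
  0 → 1: 14/14
  1 → 2: 10/10
  1 → 5: 4/13
  2 → 6: 10/11
  5 → 6: 4/8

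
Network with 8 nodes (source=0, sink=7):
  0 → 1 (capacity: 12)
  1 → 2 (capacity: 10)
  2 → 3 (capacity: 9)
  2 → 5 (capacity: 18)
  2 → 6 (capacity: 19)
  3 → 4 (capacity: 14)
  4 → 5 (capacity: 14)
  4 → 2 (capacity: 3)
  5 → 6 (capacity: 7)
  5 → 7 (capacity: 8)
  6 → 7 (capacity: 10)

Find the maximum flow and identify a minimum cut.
Max flow = 10, Min cut edges: (1,2)

Maximum flow: 10
Minimum cut: (1,2)
Partition: S = [0, 1], T = [2, 3, 4, 5, 6, 7]

Max-flow min-cut theorem verified: both equal 10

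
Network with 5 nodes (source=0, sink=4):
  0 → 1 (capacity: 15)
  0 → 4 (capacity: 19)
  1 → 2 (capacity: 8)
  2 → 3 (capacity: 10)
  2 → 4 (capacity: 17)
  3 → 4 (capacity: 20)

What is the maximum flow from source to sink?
Maximum flow = 27

Max flow: 27

Flow assignment:
  0 → 1: 8/15
  0 → 4: 19/19
  1 → 2: 8/8
  2 → 4: 8/17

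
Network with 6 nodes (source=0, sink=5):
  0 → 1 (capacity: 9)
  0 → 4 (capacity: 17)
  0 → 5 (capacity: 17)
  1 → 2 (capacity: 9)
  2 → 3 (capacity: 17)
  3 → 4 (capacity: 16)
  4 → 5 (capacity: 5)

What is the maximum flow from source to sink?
Maximum flow = 22

Max flow: 22

Flow assignment:
  0 → 1: 5/9
  0 → 5: 17/17
  1 → 2: 5/9
  2 → 3: 5/17
  3 → 4: 5/16
  4 → 5: 5/5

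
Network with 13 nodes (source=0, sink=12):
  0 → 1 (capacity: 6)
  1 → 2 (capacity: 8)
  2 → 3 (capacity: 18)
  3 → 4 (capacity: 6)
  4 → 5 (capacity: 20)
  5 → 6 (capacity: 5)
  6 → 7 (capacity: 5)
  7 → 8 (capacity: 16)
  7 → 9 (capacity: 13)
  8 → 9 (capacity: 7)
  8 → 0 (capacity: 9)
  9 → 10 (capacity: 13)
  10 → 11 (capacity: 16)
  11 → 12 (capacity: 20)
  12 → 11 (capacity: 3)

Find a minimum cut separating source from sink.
Min cut value = 5, edges: (6,7)

Min cut value: 5
Partition: S = [0, 1, 2, 3, 4, 5, 6], T = [7, 8, 9, 10, 11, 12]
Cut edges: (6,7)

By max-flow min-cut theorem, max flow = min cut = 5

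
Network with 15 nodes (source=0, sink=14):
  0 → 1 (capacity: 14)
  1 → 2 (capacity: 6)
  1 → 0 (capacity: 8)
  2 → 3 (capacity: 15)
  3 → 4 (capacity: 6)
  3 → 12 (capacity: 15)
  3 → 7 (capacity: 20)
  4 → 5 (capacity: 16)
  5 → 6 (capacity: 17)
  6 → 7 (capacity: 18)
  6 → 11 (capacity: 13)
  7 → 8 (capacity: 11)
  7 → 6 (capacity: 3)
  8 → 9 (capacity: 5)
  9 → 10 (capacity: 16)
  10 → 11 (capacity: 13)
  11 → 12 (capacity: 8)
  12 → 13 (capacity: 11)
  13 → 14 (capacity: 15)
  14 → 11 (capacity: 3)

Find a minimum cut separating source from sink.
Min cut value = 6, edges: (1,2)

Min cut value: 6
Partition: S = [0, 1], T = [2, 3, 4, 5, 6, 7, 8, 9, 10, 11, 12, 13, 14]
Cut edges: (1,2)

By max-flow min-cut theorem, max flow = min cut = 6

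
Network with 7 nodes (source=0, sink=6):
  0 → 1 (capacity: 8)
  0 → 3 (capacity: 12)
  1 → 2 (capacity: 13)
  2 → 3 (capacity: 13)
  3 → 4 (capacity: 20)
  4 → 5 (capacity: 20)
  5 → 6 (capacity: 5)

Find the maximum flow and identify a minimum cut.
Max flow = 5, Min cut edges: (5,6)

Maximum flow: 5
Minimum cut: (5,6)
Partition: S = [0, 1, 2, 3, 4, 5], T = [6]

Max-flow min-cut theorem verified: both equal 5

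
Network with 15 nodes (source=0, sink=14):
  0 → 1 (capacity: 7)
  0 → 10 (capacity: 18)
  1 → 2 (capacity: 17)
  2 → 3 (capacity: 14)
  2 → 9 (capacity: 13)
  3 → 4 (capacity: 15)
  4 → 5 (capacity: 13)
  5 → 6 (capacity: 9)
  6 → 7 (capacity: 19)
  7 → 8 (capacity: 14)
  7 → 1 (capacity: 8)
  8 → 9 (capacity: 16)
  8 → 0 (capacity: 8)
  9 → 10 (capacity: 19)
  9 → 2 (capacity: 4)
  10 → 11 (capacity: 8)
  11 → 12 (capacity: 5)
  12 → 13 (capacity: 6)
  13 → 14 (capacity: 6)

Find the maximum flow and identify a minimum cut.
Max flow = 5, Min cut edges: (11,12)

Maximum flow: 5
Minimum cut: (11,12)
Partition: S = [0, 1, 2, 3, 4, 5, 6, 7, 8, 9, 10, 11], T = [12, 13, 14]

Max-flow min-cut theorem verified: both equal 5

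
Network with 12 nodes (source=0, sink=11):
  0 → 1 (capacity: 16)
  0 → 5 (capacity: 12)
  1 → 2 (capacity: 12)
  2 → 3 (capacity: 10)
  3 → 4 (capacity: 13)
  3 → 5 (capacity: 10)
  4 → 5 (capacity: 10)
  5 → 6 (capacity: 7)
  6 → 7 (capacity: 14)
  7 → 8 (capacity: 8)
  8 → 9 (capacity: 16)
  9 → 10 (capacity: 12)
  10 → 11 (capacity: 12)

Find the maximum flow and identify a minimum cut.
Max flow = 7, Min cut edges: (5,6)

Maximum flow: 7
Minimum cut: (5,6)
Partition: S = [0, 1, 2, 3, 4, 5], T = [6, 7, 8, 9, 10, 11]

Max-flow min-cut theorem verified: both equal 7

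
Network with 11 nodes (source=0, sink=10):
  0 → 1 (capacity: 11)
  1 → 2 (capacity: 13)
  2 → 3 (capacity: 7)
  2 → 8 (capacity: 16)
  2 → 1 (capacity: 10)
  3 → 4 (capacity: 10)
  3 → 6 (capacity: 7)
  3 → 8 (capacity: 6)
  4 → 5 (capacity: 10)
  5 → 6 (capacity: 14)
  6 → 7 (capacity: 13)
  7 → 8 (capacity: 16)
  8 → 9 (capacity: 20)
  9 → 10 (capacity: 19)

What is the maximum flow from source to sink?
Maximum flow = 11

Max flow: 11

Flow assignment:
  0 → 1: 11/11
  1 → 2: 11/13
  2 → 8: 11/16
  8 → 9: 11/20
  9 → 10: 11/19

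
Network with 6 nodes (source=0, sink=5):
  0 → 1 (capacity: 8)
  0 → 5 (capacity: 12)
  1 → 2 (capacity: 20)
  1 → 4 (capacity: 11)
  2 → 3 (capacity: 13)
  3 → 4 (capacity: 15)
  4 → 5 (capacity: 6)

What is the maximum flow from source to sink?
Maximum flow = 18

Max flow: 18

Flow assignment:
  0 → 1: 6/8
  0 → 5: 12/12
  1 → 4: 6/11
  4 → 5: 6/6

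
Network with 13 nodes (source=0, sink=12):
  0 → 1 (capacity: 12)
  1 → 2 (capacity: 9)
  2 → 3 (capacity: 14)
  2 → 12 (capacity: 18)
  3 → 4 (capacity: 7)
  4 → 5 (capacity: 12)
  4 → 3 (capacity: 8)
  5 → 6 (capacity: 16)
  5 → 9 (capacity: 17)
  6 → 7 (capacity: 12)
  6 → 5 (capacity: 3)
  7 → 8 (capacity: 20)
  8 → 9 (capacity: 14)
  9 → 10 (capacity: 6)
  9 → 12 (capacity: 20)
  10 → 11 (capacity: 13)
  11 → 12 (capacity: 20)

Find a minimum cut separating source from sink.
Min cut value = 9, edges: (1,2)

Min cut value: 9
Partition: S = [0, 1], T = [2, 3, 4, 5, 6, 7, 8, 9, 10, 11, 12]
Cut edges: (1,2)

By max-flow min-cut theorem, max flow = min cut = 9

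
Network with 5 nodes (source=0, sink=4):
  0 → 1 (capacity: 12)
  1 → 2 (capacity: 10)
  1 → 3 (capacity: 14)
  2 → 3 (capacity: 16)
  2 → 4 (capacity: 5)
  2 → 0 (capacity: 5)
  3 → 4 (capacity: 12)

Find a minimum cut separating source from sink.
Min cut value = 12, edges: (0,1)

Min cut value: 12
Partition: S = [0], T = [1, 2, 3, 4]
Cut edges: (0,1)

By max-flow min-cut theorem, max flow = min cut = 12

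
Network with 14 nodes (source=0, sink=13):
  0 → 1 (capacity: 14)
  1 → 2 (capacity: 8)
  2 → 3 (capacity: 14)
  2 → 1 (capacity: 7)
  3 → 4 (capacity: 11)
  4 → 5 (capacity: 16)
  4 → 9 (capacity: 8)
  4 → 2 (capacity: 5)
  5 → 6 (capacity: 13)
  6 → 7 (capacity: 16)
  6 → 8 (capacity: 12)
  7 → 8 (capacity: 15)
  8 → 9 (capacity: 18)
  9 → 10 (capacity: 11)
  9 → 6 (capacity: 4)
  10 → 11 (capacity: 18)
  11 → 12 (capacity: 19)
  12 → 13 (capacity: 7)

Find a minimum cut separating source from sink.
Min cut value = 7, edges: (12,13)

Min cut value: 7
Partition: S = [0, 1, 2, 3, 4, 5, 6, 7, 8, 9, 10, 11, 12], T = [13]
Cut edges: (12,13)

By max-flow min-cut theorem, max flow = min cut = 7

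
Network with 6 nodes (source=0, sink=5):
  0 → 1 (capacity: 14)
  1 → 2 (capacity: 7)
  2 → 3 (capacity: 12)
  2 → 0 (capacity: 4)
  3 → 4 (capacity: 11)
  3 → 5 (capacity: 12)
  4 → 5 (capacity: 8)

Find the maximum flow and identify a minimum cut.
Max flow = 7, Min cut edges: (1,2)

Maximum flow: 7
Minimum cut: (1,2)
Partition: S = [0, 1], T = [2, 3, 4, 5]

Max-flow min-cut theorem verified: both equal 7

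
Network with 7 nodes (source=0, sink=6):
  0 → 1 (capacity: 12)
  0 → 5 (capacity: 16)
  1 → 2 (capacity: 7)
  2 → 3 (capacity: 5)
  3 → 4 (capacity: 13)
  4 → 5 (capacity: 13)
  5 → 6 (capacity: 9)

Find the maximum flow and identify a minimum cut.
Max flow = 9, Min cut edges: (5,6)

Maximum flow: 9
Minimum cut: (5,6)
Partition: S = [0, 1, 2, 3, 4, 5], T = [6]

Max-flow min-cut theorem verified: both equal 9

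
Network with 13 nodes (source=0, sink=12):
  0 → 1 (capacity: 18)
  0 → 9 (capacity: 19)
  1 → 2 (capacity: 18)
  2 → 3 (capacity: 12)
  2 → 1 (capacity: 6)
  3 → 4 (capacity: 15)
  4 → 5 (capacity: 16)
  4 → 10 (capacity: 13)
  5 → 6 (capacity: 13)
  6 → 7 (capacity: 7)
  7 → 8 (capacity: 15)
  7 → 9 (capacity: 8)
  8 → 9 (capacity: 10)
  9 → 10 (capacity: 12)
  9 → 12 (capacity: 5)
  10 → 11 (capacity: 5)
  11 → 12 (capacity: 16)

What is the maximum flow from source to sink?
Maximum flow = 10

Max flow: 10

Flow assignment:
  0 → 1: 10/18
  1 → 2: 10/18
  2 → 3: 10/12
  3 → 4: 10/15
  4 → 5: 7/16
  4 → 10: 3/13
  5 → 6: 7/13
  6 → 7: 7/7
  7 → 9: 7/8
  9 → 10: 2/12
  9 → 12: 5/5
  10 → 11: 5/5
  11 → 12: 5/16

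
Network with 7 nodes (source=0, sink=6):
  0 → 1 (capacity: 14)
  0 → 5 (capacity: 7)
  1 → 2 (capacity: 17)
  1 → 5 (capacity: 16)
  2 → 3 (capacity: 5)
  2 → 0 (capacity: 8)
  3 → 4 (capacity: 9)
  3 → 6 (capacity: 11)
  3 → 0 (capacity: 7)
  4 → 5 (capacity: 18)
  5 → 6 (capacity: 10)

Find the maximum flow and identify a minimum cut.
Max flow = 15, Min cut edges: (2,3), (5,6)

Maximum flow: 15
Minimum cut: (2,3), (5,6)
Partition: S = [0, 1, 2, 4, 5], T = [3, 6]

Max-flow min-cut theorem verified: both equal 15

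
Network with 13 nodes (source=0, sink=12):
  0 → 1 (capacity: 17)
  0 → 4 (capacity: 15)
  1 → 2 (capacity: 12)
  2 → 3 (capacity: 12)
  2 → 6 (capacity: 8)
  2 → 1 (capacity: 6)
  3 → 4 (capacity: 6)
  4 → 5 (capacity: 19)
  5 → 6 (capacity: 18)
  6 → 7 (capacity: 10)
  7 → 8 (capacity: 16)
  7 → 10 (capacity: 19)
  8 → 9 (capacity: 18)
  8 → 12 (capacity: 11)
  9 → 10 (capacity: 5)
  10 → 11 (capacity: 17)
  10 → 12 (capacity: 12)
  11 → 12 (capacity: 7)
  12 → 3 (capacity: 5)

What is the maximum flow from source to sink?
Maximum flow = 10

Max flow: 10

Flow assignment:
  0 → 1: 4/17
  0 → 4: 6/15
  1 → 2: 4/12
  2 → 3: 4/12
  3 → 4: 4/6
  4 → 5: 10/19
  5 → 6: 10/18
  6 → 7: 10/10
  7 → 8: 10/16
  8 → 12: 10/11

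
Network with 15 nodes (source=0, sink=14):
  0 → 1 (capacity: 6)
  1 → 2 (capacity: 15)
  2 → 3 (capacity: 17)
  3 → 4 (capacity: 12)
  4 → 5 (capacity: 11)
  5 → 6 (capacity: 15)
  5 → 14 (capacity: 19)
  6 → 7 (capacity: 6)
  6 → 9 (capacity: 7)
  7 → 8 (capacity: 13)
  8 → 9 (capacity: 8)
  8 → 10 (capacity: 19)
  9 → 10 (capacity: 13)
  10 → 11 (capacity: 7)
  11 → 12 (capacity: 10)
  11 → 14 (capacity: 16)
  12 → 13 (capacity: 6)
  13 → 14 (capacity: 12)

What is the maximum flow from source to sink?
Maximum flow = 6

Max flow: 6

Flow assignment:
  0 → 1: 6/6
  1 → 2: 6/15
  2 → 3: 6/17
  3 → 4: 6/12
  4 → 5: 6/11
  5 → 14: 6/19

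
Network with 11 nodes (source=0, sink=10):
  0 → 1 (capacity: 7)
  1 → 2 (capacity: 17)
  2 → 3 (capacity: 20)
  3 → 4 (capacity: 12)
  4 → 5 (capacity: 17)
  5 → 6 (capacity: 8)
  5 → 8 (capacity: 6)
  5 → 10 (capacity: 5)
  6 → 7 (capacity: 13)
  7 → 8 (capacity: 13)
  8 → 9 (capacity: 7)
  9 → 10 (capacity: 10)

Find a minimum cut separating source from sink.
Min cut value = 7, edges: (0,1)

Min cut value: 7
Partition: S = [0], T = [1, 2, 3, 4, 5, 6, 7, 8, 9, 10]
Cut edges: (0,1)

By max-flow min-cut theorem, max flow = min cut = 7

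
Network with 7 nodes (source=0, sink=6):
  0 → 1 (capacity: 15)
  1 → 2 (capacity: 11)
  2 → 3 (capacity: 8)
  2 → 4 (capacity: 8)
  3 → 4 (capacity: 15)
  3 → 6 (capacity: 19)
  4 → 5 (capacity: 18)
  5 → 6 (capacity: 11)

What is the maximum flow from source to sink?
Maximum flow = 11

Max flow: 11

Flow assignment:
  0 → 1: 11/15
  1 → 2: 11/11
  2 → 3: 8/8
  2 → 4: 3/8
  3 → 6: 8/19
  4 → 5: 3/18
  5 → 6: 3/11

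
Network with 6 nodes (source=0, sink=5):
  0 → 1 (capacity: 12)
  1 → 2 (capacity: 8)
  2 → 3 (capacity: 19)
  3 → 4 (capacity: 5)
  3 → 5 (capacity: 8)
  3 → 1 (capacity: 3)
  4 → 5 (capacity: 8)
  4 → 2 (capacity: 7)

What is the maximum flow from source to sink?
Maximum flow = 8

Max flow: 8

Flow assignment:
  0 → 1: 8/12
  1 → 2: 8/8
  2 → 3: 8/19
  3 → 5: 8/8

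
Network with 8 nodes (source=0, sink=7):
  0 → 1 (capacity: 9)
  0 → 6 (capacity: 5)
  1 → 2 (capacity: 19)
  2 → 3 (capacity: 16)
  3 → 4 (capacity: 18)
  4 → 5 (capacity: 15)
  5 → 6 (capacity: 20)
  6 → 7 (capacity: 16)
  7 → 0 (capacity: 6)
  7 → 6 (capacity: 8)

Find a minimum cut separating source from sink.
Min cut value = 14, edges: (0,1), (0,6)

Min cut value: 14
Partition: S = [0], T = [1, 2, 3, 4, 5, 6, 7]
Cut edges: (0,1), (0,6)

By max-flow min-cut theorem, max flow = min cut = 14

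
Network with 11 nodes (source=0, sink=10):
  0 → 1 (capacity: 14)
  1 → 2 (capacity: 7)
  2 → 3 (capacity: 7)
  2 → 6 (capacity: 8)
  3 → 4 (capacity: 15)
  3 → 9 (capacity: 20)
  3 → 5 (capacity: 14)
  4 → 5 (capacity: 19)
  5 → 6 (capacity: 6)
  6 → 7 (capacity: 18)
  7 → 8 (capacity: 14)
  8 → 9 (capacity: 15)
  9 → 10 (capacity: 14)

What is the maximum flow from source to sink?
Maximum flow = 7

Max flow: 7

Flow assignment:
  0 → 1: 7/14
  1 → 2: 7/7
  2 → 3: 7/7
  3 → 9: 7/20
  9 → 10: 7/14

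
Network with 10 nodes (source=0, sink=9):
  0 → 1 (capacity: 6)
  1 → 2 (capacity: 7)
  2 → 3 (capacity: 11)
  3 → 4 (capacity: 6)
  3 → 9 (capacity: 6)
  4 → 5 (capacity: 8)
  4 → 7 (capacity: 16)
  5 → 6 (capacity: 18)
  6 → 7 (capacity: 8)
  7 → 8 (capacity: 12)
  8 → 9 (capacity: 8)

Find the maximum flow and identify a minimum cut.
Max flow = 6, Min cut edges: (0,1)

Maximum flow: 6
Minimum cut: (0,1)
Partition: S = [0], T = [1, 2, 3, 4, 5, 6, 7, 8, 9]

Max-flow min-cut theorem verified: both equal 6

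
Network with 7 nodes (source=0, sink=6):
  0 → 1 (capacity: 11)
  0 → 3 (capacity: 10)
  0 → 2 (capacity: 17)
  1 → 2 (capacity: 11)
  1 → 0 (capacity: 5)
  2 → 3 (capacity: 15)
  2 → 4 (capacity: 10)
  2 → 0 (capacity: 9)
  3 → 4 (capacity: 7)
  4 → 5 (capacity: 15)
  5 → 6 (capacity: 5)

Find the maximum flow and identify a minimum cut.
Max flow = 5, Min cut edges: (5,6)

Maximum flow: 5
Minimum cut: (5,6)
Partition: S = [0, 1, 2, 3, 4, 5], T = [6]

Max-flow min-cut theorem verified: both equal 5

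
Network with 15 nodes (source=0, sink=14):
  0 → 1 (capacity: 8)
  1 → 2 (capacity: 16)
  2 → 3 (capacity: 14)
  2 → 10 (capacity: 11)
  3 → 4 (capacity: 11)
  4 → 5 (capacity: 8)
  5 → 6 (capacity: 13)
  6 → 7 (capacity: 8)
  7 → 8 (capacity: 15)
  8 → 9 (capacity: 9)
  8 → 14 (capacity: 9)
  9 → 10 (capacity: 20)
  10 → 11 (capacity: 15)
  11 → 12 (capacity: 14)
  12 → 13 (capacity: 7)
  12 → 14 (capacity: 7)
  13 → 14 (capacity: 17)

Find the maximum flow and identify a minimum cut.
Max flow = 8, Min cut edges: (0,1)

Maximum flow: 8
Minimum cut: (0,1)
Partition: S = [0], T = [1, 2, 3, 4, 5, 6, 7, 8, 9, 10, 11, 12, 13, 14]

Max-flow min-cut theorem verified: both equal 8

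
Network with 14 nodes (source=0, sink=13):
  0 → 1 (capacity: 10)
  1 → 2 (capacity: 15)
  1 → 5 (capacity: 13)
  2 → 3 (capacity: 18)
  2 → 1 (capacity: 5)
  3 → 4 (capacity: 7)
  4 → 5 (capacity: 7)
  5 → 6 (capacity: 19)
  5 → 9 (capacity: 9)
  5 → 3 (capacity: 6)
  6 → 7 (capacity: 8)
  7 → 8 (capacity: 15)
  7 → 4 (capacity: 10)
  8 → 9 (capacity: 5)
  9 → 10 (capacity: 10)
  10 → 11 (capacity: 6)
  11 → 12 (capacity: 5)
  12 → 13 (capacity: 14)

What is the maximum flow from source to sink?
Maximum flow = 5

Max flow: 5

Flow assignment:
  0 → 1: 5/10
  1 → 5: 5/13
  5 → 6: 1/19
  5 → 9: 4/9
  6 → 7: 1/8
  7 → 8: 1/15
  8 → 9: 1/5
  9 → 10: 5/10
  10 → 11: 5/6
  11 → 12: 5/5
  12 → 13: 5/14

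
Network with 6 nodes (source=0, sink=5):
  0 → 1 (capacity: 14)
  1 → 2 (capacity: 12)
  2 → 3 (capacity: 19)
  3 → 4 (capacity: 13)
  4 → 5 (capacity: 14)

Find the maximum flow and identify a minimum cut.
Max flow = 12, Min cut edges: (1,2)

Maximum flow: 12
Minimum cut: (1,2)
Partition: S = [0, 1], T = [2, 3, 4, 5]

Max-flow min-cut theorem verified: both equal 12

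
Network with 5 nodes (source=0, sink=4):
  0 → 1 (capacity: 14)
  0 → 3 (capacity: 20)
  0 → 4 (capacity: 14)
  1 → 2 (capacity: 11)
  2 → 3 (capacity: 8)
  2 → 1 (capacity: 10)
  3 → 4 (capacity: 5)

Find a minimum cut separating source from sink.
Min cut value = 19, edges: (0,4), (3,4)

Min cut value: 19
Partition: S = [0, 1, 2, 3], T = [4]
Cut edges: (0,4), (3,4)

By max-flow min-cut theorem, max flow = min cut = 19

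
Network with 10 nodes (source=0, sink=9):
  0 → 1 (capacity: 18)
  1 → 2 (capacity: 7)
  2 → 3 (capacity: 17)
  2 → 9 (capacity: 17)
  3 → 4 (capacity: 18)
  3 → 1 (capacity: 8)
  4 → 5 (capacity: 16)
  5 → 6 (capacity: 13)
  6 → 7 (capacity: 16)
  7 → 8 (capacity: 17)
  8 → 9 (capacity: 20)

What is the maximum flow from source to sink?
Maximum flow = 7

Max flow: 7

Flow assignment:
  0 → 1: 7/18
  1 → 2: 7/7
  2 → 9: 7/17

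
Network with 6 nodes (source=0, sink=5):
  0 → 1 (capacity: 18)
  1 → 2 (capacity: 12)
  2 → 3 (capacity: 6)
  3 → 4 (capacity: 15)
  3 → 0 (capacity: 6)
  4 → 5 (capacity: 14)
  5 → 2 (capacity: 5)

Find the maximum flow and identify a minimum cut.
Max flow = 6, Min cut edges: (2,3)

Maximum flow: 6
Minimum cut: (2,3)
Partition: S = [0, 1, 2], T = [3, 4, 5]

Max-flow min-cut theorem verified: both equal 6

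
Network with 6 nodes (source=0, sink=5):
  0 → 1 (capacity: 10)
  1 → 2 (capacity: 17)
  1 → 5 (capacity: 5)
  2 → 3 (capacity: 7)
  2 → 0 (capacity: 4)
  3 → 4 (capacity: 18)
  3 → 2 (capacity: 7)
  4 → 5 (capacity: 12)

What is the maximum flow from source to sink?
Maximum flow = 10

Max flow: 10

Flow assignment:
  0 → 1: 10/10
  1 → 2: 5/17
  1 → 5: 5/5
  2 → 3: 5/7
  3 → 4: 5/18
  4 → 5: 5/12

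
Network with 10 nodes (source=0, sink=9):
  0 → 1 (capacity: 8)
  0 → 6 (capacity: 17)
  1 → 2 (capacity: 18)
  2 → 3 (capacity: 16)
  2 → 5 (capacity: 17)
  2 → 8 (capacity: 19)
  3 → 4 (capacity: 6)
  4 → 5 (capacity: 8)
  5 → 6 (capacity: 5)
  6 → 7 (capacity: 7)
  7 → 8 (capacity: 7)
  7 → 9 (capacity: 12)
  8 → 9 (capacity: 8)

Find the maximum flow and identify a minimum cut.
Max flow = 15, Min cut edges: (6,7), (8,9)

Maximum flow: 15
Minimum cut: (6,7), (8,9)
Partition: S = [0, 1, 2, 3, 4, 5, 6, 8], T = [7, 9]

Max-flow min-cut theorem verified: both equal 15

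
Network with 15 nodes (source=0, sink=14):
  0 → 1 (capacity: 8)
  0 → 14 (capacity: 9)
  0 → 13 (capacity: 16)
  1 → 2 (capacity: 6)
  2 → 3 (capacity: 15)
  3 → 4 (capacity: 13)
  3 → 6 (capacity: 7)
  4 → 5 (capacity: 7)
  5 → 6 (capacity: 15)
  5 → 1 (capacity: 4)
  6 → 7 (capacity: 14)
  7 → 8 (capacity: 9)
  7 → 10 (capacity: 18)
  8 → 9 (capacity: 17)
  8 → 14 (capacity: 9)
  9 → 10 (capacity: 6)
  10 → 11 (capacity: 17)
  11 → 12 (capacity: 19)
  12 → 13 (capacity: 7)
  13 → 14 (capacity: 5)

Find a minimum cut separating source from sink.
Min cut value = 20, edges: (0,14), (1,2), (13,14)

Min cut value: 20
Partition: S = [0, 1, 9, 10, 11, 12, 13], T = [2, 3, 4, 5, 6, 7, 8, 14]
Cut edges: (0,14), (1,2), (13,14)

By max-flow min-cut theorem, max flow = min cut = 20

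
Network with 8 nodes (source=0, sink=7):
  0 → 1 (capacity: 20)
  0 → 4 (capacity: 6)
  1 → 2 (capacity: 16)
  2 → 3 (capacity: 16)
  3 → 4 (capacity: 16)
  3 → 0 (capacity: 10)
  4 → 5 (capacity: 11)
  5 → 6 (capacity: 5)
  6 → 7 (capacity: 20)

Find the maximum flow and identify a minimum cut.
Max flow = 5, Min cut edges: (5,6)

Maximum flow: 5
Minimum cut: (5,6)
Partition: S = [0, 1, 2, 3, 4, 5], T = [6, 7]

Max-flow min-cut theorem verified: both equal 5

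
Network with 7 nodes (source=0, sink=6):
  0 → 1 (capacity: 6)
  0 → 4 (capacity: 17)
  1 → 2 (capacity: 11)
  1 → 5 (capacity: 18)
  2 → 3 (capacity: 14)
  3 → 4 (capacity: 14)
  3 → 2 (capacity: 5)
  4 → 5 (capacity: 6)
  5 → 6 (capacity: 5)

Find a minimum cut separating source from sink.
Min cut value = 5, edges: (5,6)

Min cut value: 5
Partition: S = [0, 1, 2, 3, 4, 5], T = [6]
Cut edges: (5,6)

By max-flow min-cut theorem, max flow = min cut = 5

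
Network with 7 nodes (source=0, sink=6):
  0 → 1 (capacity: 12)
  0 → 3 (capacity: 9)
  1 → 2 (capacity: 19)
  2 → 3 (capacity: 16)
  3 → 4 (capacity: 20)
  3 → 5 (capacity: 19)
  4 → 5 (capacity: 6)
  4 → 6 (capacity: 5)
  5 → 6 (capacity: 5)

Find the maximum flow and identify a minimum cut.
Max flow = 10, Min cut edges: (4,6), (5,6)

Maximum flow: 10
Minimum cut: (4,6), (5,6)
Partition: S = [0, 1, 2, 3, 4, 5], T = [6]

Max-flow min-cut theorem verified: both equal 10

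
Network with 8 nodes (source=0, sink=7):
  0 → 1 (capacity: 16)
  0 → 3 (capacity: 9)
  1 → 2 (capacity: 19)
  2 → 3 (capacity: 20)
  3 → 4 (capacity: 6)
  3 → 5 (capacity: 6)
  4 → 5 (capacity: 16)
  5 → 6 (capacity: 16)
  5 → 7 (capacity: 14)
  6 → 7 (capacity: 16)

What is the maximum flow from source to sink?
Maximum flow = 12

Max flow: 12

Flow assignment:
  0 → 1: 3/16
  0 → 3: 9/9
  1 → 2: 3/19
  2 → 3: 3/20
  3 → 4: 6/6
  3 → 5: 6/6
  4 → 5: 6/16
  5 → 7: 12/14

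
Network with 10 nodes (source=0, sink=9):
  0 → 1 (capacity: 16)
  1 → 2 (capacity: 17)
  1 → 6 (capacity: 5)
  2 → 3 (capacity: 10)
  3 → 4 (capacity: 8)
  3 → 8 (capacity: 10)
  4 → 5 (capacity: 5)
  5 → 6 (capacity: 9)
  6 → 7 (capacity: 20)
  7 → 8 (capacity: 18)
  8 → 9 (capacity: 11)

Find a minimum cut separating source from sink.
Min cut value = 11, edges: (8,9)

Min cut value: 11
Partition: S = [0, 1, 2, 3, 4, 5, 6, 7, 8], T = [9]
Cut edges: (8,9)

By max-flow min-cut theorem, max flow = min cut = 11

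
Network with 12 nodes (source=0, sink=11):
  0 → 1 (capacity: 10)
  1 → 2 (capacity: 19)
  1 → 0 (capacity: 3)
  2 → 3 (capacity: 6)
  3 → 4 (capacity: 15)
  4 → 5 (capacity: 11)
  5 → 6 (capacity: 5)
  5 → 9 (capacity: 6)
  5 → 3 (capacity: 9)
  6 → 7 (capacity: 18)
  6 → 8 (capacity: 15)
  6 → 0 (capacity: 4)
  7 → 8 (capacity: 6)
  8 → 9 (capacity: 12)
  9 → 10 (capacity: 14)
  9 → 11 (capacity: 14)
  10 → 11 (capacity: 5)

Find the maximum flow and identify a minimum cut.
Max flow = 6, Min cut edges: (2,3)

Maximum flow: 6
Minimum cut: (2,3)
Partition: S = [0, 1, 2], T = [3, 4, 5, 6, 7, 8, 9, 10, 11]

Max-flow min-cut theorem verified: both equal 6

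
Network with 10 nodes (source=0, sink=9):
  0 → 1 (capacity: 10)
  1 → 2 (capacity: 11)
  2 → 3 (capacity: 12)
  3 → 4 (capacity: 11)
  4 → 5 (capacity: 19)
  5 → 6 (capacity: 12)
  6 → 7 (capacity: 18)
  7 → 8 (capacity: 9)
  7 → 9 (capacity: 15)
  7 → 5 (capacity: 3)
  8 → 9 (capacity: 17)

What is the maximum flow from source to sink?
Maximum flow = 10

Max flow: 10

Flow assignment:
  0 → 1: 10/10
  1 → 2: 10/11
  2 → 3: 10/12
  3 → 4: 10/11
  4 → 5: 10/19
  5 → 6: 10/12
  6 → 7: 10/18
  7 → 9: 10/15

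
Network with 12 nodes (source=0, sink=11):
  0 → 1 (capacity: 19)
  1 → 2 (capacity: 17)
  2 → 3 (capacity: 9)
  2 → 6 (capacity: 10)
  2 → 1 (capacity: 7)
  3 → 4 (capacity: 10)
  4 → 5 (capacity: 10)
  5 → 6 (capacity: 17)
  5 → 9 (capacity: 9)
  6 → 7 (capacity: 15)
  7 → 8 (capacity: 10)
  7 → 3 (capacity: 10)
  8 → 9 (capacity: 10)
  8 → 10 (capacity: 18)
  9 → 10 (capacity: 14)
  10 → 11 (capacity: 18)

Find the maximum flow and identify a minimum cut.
Max flow = 17, Min cut edges: (1,2)

Maximum flow: 17
Minimum cut: (1,2)
Partition: S = [0, 1], T = [2, 3, 4, 5, 6, 7, 8, 9, 10, 11]

Max-flow min-cut theorem verified: both equal 17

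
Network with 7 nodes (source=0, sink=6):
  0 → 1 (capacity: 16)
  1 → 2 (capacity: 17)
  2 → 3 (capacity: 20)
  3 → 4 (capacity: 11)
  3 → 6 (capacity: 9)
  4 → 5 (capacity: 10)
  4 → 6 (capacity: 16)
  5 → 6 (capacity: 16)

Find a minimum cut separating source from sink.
Min cut value = 16, edges: (0,1)

Min cut value: 16
Partition: S = [0], T = [1, 2, 3, 4, 5, 6]
Cut edges: (0,1)

By max-flow min-cut theorem, max flow = min cut = 16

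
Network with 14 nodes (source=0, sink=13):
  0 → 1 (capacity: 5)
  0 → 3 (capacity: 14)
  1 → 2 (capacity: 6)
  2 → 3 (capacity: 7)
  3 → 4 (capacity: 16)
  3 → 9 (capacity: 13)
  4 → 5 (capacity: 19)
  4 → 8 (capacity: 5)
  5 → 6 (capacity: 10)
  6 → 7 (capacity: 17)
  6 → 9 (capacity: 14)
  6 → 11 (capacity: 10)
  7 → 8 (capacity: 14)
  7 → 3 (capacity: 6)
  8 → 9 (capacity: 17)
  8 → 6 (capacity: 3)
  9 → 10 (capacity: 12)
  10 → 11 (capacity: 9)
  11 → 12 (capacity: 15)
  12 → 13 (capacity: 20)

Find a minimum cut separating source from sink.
Min cut value = 15, edges: (11,12)

Min cut value: 15
Partition: S = [0, 1, 2, 3, 4, 5, 6, 7, 8, 9, 10, 11], T = [12, 13]
Cut edges: (11,12)

By max-flow min-cut theorem, max flow = min cut = 15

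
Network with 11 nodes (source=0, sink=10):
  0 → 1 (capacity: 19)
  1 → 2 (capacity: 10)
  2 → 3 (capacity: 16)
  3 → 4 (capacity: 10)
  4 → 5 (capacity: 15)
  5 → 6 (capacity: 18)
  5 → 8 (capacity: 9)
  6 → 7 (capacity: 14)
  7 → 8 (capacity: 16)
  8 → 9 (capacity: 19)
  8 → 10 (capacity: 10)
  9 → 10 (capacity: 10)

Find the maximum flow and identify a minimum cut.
Max flow = 10, Min cut edges: (3,4)

Maximum flow: 10
Minimum cut: (3,4)
Partition: S = [0, 1, 2, 3], T = [4, 5, 6, 7, 8, 9, 10]

Max-flow min-cut theorem verified: both equal 10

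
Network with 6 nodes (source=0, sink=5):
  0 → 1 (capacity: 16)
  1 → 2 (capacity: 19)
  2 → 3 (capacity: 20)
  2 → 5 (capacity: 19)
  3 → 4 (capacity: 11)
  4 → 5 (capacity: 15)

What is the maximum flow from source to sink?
Maximum flow = 16

Max flow: 16

Flow assignment:
  0 → 1: 16/16
  1 → 2: 16/19
  2 → 5: 16/19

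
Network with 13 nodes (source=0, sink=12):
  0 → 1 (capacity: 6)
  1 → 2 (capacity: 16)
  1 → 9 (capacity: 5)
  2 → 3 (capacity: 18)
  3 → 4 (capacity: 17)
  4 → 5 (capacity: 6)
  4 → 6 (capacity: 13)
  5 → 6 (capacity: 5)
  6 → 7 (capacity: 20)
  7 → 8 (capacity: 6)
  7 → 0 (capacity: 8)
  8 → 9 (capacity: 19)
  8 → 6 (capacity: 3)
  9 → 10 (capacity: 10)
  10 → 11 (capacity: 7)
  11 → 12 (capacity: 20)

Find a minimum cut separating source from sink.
Min cut value = 6, edges: (0,1)

Min cut value: 6
Partition: S = [0], T = [1, 2, 3, 4, 5, 6, 7, 8, 9, 10, 11, 12]
Cut edges: (0,1)

By max-flow min-cut theorem, max flow = min cut = 6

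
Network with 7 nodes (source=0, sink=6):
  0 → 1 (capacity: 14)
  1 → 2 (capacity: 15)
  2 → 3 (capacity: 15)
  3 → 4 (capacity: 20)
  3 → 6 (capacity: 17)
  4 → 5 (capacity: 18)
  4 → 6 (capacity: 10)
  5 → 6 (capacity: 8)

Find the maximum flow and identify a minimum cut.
Max flow = 14, Min cut edges: (0,1)

Maximum flow: 14
Minimum cut: (0,1)
Partition: S = [0], T = [1, 2, 3, 4, 5, 6]

Max-flow min-cut theorem verified: both equal 14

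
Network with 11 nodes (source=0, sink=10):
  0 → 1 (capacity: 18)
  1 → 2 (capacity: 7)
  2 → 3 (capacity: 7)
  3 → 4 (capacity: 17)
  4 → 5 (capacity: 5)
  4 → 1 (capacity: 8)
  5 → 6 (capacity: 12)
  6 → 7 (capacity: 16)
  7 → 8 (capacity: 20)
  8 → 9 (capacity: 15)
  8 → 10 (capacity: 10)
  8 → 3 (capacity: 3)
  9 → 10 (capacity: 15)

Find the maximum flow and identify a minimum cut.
Max flow = 5, Min cut edges: (4,5)

Maximum flow: 5
Minimum cut: (4,5)
Partition: S = [0, 1, 2, 3, 4], T = [5, 6, 7, 8, 9, 10]

Max-flow min-cut theorem verified: both equal 5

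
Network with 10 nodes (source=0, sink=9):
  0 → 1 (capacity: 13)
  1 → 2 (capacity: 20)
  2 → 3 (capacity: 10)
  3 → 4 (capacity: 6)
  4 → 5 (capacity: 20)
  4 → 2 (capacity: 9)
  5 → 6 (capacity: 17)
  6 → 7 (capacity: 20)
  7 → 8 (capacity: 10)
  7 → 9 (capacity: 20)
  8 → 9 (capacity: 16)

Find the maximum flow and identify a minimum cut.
Max flow = 6, Min cut edges: (3,4)

Maximum flow: 6
Minimum cut: (3,4)
Partition: S = [0, 1, 2, 3], T = [4, 5, 6, 7, 8, 9]

Max-flow min-cut theorem verified: both equal 6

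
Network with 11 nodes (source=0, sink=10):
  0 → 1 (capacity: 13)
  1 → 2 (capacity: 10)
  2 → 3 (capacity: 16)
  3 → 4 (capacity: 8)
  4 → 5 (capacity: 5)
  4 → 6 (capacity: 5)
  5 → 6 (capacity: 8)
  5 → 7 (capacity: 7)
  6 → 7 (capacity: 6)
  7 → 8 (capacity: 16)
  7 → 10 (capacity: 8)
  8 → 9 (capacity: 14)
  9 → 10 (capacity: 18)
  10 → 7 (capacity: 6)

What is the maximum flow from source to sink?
Maximum flow = 8

Max flow: 8

Flow assignment:
  0 → 1: 8/13
  1 → 2: 8/10
  2 → 3: 8/16
  3 → 4: 8/8
  4 → 5: 5/5
  4 → 6: 3/5
  5 → 7: 5/7
  6 → 7: 3/6
  7 → 10: 8/8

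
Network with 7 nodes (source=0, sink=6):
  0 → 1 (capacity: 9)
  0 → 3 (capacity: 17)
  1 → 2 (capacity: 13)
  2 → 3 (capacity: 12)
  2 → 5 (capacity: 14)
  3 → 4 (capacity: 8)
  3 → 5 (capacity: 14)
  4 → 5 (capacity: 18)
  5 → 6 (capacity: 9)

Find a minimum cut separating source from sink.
Min cut value = 9, edges: (5,6)

Min cut value: 9
Partition: S = [0, 1, 2, 3, 4, 5], T = [6]
Cut edges: (5,6)

By max-flow min-cut theorem, max flow = min cut = 9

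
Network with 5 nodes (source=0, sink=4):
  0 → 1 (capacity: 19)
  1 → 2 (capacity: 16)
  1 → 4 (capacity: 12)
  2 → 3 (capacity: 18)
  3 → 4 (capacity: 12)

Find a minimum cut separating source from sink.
Min cut value = 19, edges: (0,1)

Min cut value: 19
Partition: S = [0], T = [1, 2, 3, 4]
Cut edges: (0,1)

By max-flow min-cut theorem, max flow = min cut = 19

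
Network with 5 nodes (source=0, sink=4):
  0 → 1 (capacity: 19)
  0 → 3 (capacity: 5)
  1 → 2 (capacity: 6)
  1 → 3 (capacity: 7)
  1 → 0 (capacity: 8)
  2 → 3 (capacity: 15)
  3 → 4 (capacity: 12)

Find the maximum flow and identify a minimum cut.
Max flow = 12, Min cut edges: (3,4)

Maximum flow: 12
Minimum cut: (3,4)
Partition: S = [0, 1, 2, 3], T = [4]

Max-flow min-cut theorem verified: both equal 12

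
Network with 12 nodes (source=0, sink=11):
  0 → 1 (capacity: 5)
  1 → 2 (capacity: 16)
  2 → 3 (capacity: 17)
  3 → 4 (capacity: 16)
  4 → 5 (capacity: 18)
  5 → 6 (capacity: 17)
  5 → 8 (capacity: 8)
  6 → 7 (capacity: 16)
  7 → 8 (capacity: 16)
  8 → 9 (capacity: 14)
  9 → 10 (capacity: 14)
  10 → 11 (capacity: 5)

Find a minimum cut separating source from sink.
Min cut value = 5, edges: (10,11)

Min cut value: 5
Partition: S = [0, 1, 2, 3, 4, 5, 6, 7, 8, 9, 10], T = [11]
Cut edges: (10,11)

By max-flow min-cut theorem, max flow = min cut = 5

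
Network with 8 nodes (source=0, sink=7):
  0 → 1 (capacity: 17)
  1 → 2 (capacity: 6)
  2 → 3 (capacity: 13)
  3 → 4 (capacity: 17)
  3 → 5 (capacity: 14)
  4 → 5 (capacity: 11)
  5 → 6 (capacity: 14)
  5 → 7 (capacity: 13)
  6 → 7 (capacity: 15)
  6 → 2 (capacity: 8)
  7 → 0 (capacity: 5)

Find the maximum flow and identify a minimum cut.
Max flow = 6, Min cut edges: (1,2)

Maximum flow: 6
Minimum cut: (1,2)
Partition: S = [0, 1], T = [2, 3, 4, 5, 6, 7]

Max-flow min-cut theorem verified: both equal 6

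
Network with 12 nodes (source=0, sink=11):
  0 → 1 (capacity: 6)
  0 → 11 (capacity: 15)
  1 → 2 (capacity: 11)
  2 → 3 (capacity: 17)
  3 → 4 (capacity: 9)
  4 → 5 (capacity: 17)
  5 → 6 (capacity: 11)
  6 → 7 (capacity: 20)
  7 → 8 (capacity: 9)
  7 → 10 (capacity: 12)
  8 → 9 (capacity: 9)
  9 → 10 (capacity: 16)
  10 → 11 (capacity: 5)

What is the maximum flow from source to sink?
Maximum flow = 20

Max flow: 20

Flow assignment:
  0 → 1: 5/6
  0 → 11: 15/15
  1 → 2: 5/11
  2 → 3: 5/17
  3 → 4: 5/9
  4 → 5: 5/17
  5 → 6: 5/11
  6 → 7: 5/20
  7 → 10: 5/12
  10 → 11: 5/5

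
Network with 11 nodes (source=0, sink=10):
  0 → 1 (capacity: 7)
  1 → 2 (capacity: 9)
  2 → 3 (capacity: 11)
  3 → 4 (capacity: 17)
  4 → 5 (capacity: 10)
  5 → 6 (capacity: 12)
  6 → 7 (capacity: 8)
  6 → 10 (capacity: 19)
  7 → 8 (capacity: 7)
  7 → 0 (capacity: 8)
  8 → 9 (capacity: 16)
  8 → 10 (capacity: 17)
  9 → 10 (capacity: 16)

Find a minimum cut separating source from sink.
Min cut value = 7, edges: (0,1)

Min cut value: 7
Partition: S = [0], T = [1, 2, 3, 4, 5, 6, 7, 8, 9, 10]
Cut edges: (0,1)

By max-flow min-cut theorem, max flow = min cut = 7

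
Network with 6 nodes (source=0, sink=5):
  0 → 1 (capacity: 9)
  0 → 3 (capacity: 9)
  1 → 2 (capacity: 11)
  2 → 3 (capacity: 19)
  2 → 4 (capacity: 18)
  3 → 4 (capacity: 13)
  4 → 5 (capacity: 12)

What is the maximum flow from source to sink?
Maximum flow = 12

Max flow: 12

Flow assignment:
  0 → 1: 3/9
  0 → 3: 9/9
  1 → 2: 3/11
  2 → 4: 3/18
  3 → 4: 9/13
  4 → 5: 12/12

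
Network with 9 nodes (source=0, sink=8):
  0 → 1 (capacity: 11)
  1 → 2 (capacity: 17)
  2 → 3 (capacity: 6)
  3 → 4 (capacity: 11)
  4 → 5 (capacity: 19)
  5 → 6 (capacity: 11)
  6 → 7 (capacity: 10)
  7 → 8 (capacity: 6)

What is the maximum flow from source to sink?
Maximum flow = 6

Max flow: 6

Flow assignment:
  0 → 1: 6/11
  1 → 2: 6/17
  2 → 3: 6/6
  3 → 4: 6/11
  4 → 5: 6/19
  5 → 6: 6/11
  6 → 7: 6/10
  7 → 8: 6/6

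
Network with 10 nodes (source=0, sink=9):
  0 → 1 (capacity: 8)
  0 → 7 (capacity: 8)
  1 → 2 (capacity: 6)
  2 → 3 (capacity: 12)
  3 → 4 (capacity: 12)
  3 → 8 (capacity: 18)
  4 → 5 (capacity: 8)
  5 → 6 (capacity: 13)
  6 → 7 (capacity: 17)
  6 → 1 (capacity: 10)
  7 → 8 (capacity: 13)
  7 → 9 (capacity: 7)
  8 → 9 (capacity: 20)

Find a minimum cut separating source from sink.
Min cut value = 14, edges: (0,7), (1,2)

Min cut value: 14
Partition: S = [0, 1], T = [2, 3, 4, 5, 6, 7, 8, 9]
Cut edges: (0,7), (1,2)

By max-flow min-cut theorem, max flow = min cut = 14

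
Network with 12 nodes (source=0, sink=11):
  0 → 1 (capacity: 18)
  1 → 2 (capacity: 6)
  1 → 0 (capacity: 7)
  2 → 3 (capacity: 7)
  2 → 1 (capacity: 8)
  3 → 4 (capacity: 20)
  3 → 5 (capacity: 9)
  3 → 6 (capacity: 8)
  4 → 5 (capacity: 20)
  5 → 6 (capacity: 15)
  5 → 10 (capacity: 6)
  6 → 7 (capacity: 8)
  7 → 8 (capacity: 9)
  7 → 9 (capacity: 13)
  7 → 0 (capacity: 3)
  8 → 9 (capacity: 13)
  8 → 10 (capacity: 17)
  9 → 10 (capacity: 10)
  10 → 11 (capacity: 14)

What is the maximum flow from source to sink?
Maximum flow = 6

Max flow: 6

Flow assignment:
  0 → 1: 6/18
  1 → 2: 6/6
  2 → 3: 6/7
  3 → 5: 6/9
  5 → 10: 6/6
  10 → 11: 6/14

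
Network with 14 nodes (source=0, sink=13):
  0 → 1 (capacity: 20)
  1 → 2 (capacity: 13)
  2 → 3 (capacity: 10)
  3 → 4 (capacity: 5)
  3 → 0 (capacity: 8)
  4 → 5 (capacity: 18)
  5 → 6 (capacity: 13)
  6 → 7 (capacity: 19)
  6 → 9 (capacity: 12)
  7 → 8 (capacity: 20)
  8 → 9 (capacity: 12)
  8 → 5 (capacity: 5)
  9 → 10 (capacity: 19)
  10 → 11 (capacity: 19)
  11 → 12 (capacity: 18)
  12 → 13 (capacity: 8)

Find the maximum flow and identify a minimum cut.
Max flow = 5, Min cut edges: (3,4)

Maximum flow: 5
Minimum cut: (3,4)
Partition: S = [0, 1, 2, 3], T = [4, 5, 6, 7, 8, 9, 10, 11, 12, 13]

Max-flow min-cut theorem verified: both equal 5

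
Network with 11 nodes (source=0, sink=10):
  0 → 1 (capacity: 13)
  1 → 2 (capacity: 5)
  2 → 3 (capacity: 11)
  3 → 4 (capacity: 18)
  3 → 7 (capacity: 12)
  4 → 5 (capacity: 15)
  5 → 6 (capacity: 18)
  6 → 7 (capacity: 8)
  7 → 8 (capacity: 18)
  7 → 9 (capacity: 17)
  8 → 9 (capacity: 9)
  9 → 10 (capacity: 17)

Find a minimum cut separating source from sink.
Min cut value = 5, edges: (1,2)

Min cut value: 5
Partition: S = [0, 1], T = [2, 3, 4, 5, 6, 7, 8, 9, 10]
Cut edges: (1,2)

By max-flow min-cut theorem, max flow = min cut = 5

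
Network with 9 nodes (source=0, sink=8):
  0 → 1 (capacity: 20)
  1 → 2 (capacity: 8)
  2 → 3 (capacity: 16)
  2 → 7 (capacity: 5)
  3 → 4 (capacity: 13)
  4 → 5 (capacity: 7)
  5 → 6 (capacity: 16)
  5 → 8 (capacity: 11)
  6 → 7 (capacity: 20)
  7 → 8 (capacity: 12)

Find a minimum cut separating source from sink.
Min cut value = 8, edges: (1,2)

Min cut value: 8
Partition: S = [0, 1], T = [2, 3, 4, 5, 6, 7, 8]
Cut edges: (1,2)

By max-flow min-cut theorem, max flow = min cut = 8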